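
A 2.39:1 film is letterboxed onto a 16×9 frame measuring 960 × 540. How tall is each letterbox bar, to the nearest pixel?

69 px

2.39:1 (2.390) > 16×9 (1.778), so the film fills the width.
Content height = 960 / 2.390 ≈ 401.67 px.
Black = 540 − 401.67 = 138.33 px, or 69.16 per bar.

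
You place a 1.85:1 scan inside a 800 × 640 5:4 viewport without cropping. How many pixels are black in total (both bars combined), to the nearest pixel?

166054 pixels

1.85:1 (1.850) > 5:4 (1.250), so the scan fills the width.
Content height = 800 / 1.850 ≈ 432.4324 px.
Leftover height: 640 − 432.4324 = 207.5676 px.
Bar area = 207.5676 × 800 ≈ 166054 px.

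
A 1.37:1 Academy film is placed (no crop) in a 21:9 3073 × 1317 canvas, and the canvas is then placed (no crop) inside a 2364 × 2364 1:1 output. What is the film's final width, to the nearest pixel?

Inside the 3073×1317 canvas the film is height-limited at 1804.29 × 1317.00.
The 21:9 canvas is width-limited in 2364×2364, giving 2364.00 × 1013.14; scale factor 0.7693.
The film scales with it: width 1804.29 × 0.7693 ≈ 1388.01.

1388 px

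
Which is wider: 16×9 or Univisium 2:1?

16×9 = 1.778 and Univisium 2:1 = 2; 2 > 1.778.

Univisium 2:1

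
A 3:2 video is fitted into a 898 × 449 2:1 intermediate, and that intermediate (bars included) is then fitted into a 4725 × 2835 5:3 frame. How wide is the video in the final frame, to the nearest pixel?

3:2 in 898×449: fills the height, so the video is 673.50 × 449.00.
Second fit — the 2:1 canvas into 4725×2835 spans the width: 4725.00 × 2362.50 (×5.2617 from 898×449).
Applying the same ×5.2617: 673.50 → 3543.75.

3544 px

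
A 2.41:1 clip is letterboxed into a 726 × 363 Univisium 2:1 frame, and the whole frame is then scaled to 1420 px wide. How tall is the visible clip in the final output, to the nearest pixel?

Fitted into 726×363, the clip spans the width; its height is 726 / 2.410 ≈ 301.24 px.
Scaling 726 → 1420 is ×1.9559, so the height becomes 301.24 × 1.9559 ≈ 589.21 px.

589 px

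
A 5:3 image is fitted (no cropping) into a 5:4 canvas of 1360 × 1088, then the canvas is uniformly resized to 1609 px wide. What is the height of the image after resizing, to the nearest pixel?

965 px

At 1360×1088 the image is width-limited, so height = 1360 × 3/5 ≈ 816.00 px.
The frame scales by 1609/1360 = 1.1831; 816.00 × 1.1831 ≈ 965.40 px.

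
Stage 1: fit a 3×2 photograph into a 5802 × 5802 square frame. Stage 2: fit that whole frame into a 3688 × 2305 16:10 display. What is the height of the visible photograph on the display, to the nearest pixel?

First fit — 3×2 into 5802×5802 spans the width: 5802.00 × 3868.00.
Second fit — the square canvas into 3688×2305 spans the height: 2305.00 × 2305.00 (×0.3973 from 5802×5802).
The photograph scales with it: height 3868.00 × 0.3973 ≈ 1536.67.

1537 px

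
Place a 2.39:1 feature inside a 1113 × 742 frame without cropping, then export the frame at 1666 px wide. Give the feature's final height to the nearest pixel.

In the 1113×742 frame the feature fills the width: height = 1113 / 2.390 ≈ 465.69 px.
The frame scales by 1666/1113 = 1.4969; 465.69 × 1.4969 ≈ 697.07 px.

697 px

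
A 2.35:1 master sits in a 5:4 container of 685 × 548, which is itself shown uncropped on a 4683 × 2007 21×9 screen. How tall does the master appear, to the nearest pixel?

1068 px

2.35:1 in 685×548: fills the width, so the master is 685.00 × 291.49.
5:4 in 4683×2007: fills the height, so the intermediate becomes 2508.75 × 2007.00 — a scale of ×3.6624.
The master scales with it: height 291.49 × 3.6624 ≈ 1067.55.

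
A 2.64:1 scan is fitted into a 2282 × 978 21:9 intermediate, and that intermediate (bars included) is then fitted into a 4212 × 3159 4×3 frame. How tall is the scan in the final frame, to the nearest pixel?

2.64:1 in 2282×978: fills the width, so the scan is 2282.00 × 864.39.
Second fit — the 21:9 canvas into 4212×3159 spans the width: 4212.00 × 1805.14 (×1.8457 from 2282×978).
Applying the same ×1.8457: 864.39 → 1595.45.

1595 px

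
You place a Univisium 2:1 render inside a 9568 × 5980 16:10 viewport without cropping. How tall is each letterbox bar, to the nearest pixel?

598 px

Since 2.000 > 1.600, the render is width-limited.
The render is 9568 × 1/2 ≈ 4784.00 px tall.
Leftover height: 5980 − 4784.00 = 1196.00 px → 598.00 each side.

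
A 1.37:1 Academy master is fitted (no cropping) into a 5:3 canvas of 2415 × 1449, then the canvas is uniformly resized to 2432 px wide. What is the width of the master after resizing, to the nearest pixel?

1999 px

In the 2415×1449 frame the master fills the height: width = 1449 × 1.370 ≈ 1985.13 px.
Scaling 2415 → 2432 is ×1.0070, so the width becomes 1985.13 × 1.0070 ≈ 1999.10 px.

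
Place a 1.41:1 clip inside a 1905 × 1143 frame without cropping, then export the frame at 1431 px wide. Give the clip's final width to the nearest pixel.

Fitted into 1905×1143, the clip spans the height; its width is 1143 × 1.410 ≈ 1611.63 px.
Resizing to 1431 px wide multiplies everything by 0.7512: 1611.63 → 1210.63 px.

1211 px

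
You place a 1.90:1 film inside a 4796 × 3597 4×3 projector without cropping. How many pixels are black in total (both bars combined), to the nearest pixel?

1.90:1 is wider than 4×3, so it spans the full width.
Content height = 4796 / 1.900 ≈ 2524.2105 px.
Leftover height: 3597 − 2524.2105 = 1072.7895 px.
Bar area = 1072.7895 × 4796 ≈ 5145098 px.

5145098 pixels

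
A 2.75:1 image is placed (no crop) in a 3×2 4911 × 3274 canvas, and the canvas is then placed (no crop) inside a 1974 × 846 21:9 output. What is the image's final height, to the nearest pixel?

2.75:1 in 4911×3274: fills the width, so the image is 4911.00 × 1785.82.
The 3×2 canvas is height-limited in 1974×846, giving 1269.00 × 846.00; scale factor 0.2584.
Applying the same ×0.2584: 1785.82 → 461.45.

461 px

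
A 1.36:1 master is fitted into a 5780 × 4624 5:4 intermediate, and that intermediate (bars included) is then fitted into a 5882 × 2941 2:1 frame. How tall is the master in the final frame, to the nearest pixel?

First fit — 1.36:1 into 5780×4624 spans the width: 5780.00 × 4250.00.
Second fit — the 5:4 canvas into 5882×2941 spans the height: 3676.25 × 2941.00 (×0.6360 from 5780×4624).
The master scales with it: height 4250.00 × 0.6360 ≈ 2703.12.

2703 px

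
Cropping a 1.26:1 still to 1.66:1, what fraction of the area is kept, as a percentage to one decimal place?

75.9%

Going from 1.26:1 to 1.66:1 means cutting height while keeping width.
Area ratio = (1.260)/(1.660) = 75.90% retained.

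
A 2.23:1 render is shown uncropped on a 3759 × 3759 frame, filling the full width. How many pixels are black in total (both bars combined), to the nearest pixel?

The render is 3759 / 2.230 ≈ 1685.6502 px tall.
Black = 3759 − 1685.6502 = 2073.3498 px.
Bar area = 2073.3498 × 3759 ≈ 7793722 px.

7793722 pixels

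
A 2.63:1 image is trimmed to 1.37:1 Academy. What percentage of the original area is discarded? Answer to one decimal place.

1.37:1 Academy is narrower than 2.63:1, so the crop keeps the full height and trims the width.
(1.370)/(2.630) ≈ 0.521 of the area survives, leaving 47.91% discarded.

47.9%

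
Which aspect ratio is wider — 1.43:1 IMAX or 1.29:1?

1.43 and 1.29; 1.43 > 1.29.

1.43:1 IMAX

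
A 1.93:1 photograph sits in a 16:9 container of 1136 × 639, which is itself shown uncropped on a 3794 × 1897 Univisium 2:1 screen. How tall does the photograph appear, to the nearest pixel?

Inside the 1136×639 canvas the photograph is width-limited at 1136.00 × 588.60.
Second fit — the 16:9 canvas into 3794×1897 spans the height: 3372.44 × 1897.00 (×2.9687 from 1136×639).
The photograph scales with it: height 588.60 × 2.9687 ≈ 1747.38.

1747 px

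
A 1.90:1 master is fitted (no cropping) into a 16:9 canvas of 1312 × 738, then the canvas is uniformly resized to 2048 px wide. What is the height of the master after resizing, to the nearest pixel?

Fitted into 1312×738, the master spans the width; its height is 1312 / 1.900 ≈ 690.53 px.
Resizing to 2048 px wide multiplies everything by 1.5610: 690.53 → 1077.89 px.

1078 px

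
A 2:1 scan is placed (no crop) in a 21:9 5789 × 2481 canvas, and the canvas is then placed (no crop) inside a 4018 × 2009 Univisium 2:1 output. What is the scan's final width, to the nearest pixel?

First fit — 2:1 into 5789×2481 spans the height: 4962.00 × 2481.00.
The 21:9 canvas is width-limited in 4018×2009, giving 4018.00 × 1722.00; scale factor 0.6941.
So the scan's width is 4962.00 × 0.6941 ≈ 3444.00.

3444 px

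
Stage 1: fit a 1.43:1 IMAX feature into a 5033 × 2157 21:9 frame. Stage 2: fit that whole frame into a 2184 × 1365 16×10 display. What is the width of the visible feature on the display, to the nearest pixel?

1.43:1 IMAX in 5033×2157: fills the height, so the feature is 3084.51 × 2157.00.
21:9 in 2184×1365: fills the width, so the intermediate becomes 2184.00 × 936.00 — a scale of ×0.4339.
So the feature's width is 3084.51 × 0.4339 ≈ 1338.48.

1338 px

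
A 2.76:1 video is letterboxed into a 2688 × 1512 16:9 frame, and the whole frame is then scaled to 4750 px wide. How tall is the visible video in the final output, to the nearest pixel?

Fitted into 2688×1512, the video spans the width; its height is 2688 / 2.760 ≈ 973.91 px.
The frame scales by 4750/2688 = 1.7671; 973.91 × 1.7671 ≈ 1721.01 px.

1721 px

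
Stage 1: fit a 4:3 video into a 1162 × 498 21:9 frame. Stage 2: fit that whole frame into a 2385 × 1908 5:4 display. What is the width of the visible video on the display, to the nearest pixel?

Inside the 1162×498 canvas the video is height-limited at 664.00 × 498.00.
21:9 in 2385×1908: fills the width, so the intermediate becomes 2385.00 × 1022.14 — a scale of ×2.0525.
The video scales with it: width 664.00 × 2.0525 ≈ 1362.86.

1363 px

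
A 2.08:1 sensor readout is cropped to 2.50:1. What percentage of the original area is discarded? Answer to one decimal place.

16.8%

Going from 2.08:1 to 2.50:1 means cutting height while keeping width.
Area ratio = (2.080)/(2.500) = 83.20%; the remaining 16.80% is cropped out.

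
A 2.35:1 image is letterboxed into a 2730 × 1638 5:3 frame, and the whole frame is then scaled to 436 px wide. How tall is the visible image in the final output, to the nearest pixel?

At 2730×1638 the image is width-limited, so height = 2730 / 2.350 ≈ 1161.70 px.
Resizing to 436 px wide multiplies everything by 0.1597: 1161.70 → 185.53 px.

186 px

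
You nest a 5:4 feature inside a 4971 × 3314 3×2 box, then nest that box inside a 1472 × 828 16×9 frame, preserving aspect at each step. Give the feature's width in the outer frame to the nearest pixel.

1035 px

5:4 in 4971×3314: fills the height, so the feature is 4142.50 × 3314.00.
The 3×2 canvas is height-limited in 1472×828, giving 1242.00 × 828.00; scale factor 0.2498.
So the feature's width is 4142.50 × 0.2498 ≈ 1035.00.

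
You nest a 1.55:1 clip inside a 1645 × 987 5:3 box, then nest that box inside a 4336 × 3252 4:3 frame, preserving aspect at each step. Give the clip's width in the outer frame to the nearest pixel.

4032 px

1.55:1 in 1645×987: fills the height, so the clip is 1529.85 × 987.00.
5:3 in 4336×3252: fills the width, so the intermediate becomes 4336.00 × 2601.60 — a scale of ×2.6359.
So the clip's width is 1529.85 × 2.6359 ≈ 4032.48.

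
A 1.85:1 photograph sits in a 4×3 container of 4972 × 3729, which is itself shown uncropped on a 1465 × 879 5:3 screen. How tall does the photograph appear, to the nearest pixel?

First fit — 1.85:1 into 4972×3729 spans the width: 4972.00 × 2687.57.
4×3 in 1465×879: fills the height, so the intermediate becomes 1172.00 × 879.00 — a scale of ×0.2357.
So the photograph's height is 2687.57 × 0.2357 ≈ 633.51.

634 px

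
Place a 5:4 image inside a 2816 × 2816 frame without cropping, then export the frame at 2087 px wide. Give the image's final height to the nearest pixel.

In the 2816×2816 frame the image fills the width: height = 2816 × 4/5 ≈ 2252.80 px.
Scaling 2816 → 2087 is ×0.7411, so the height becomes 2252.80 × 0.7411 ≈ 1669.60 px.

1670 px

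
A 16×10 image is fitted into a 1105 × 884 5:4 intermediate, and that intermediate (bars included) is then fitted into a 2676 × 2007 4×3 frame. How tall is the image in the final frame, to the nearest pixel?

1568 px

Inside the 1105×884 canvas the image is width-limited at 1105.00 × 690.62.
The 5:4 canvas is height-limited in 2676×2007, giving 2508.75 × 2007.00; scale factor 2.2704.
The image scales with it: height 690.62 × 2.2704 ≈ 1567.97.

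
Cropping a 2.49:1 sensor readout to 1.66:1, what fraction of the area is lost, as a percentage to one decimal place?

33.3%

The height stays; only width is cut (since 1.66:1 is narrower than 2.49:1).
Fraction kept = (1.660)/(2.490) ≈ 66.67%, so 33.33% is lost.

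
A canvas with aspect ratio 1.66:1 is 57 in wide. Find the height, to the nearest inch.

34 in

At 1.66:1, 57 / 1.660 ≈ 34.34.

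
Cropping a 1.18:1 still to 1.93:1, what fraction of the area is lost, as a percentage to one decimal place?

38.9%

The width stays; only height is cut (since 1.93:1 is wider than 1.18:1).
Area ratio = (1.180)/(1.930) = 61.14%; the remaining 38.86% is cropped out.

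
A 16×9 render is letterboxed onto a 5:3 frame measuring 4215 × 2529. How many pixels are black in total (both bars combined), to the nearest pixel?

16×9 is wider than 5:3, so it spans the full width.
That makes the image 2370.9375 px tall (4215 × 9/16).
Leftover height: 2529 − 2370.9375 = 158.0625 px.
Across the 4215-px span: 158.0625 × 4215 ≈ 666233 px.

666233 pixels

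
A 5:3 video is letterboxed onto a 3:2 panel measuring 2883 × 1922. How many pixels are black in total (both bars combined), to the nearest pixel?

Since 1.667 > 1.500, the video is width-limited.
That makes the image 1729.8000 px tall (2883 × 3/5).
Leftover height: 1922 − 1729.8000 = 192.2000 px.
Across the 2883-px span: 192.2000 × 2883 ≈ 554113 px.

554113 pixels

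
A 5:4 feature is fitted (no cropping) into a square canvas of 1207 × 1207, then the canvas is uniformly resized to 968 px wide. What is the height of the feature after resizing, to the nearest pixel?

774 px

In the 1207×1207 frame the feature fills the width: height = 1207 × 4/5 ≈ 965.60 px.
The frame scales by 968/1207 = 0.8020; 965.60 × 0.8020 ≈ 774.40 px.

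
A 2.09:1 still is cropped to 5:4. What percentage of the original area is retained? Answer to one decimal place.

Going from 2.09:1 to 5:4 means cutting width while keeping height.
Fraction kept = (1.250)/(2.090) ≈ 59.81%.

59.8%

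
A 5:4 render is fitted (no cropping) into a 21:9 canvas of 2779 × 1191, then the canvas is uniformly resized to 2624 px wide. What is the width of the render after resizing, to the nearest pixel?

1406 px

At 2779×1191 the render is height-limited, so width = 1191 × 5/4 ≈ 1488.75 px.
The frame scales by 2624/2779 = 0.9442; 1488.75 × 0.9442 ≈ 1405.71 px.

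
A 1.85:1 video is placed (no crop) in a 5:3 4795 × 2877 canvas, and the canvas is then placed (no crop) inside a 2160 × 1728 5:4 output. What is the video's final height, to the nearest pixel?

1168 px

Inside the 4795×2877 canvas the video is width-limited at 4795.00 × 2591.89.
Second fit — the 5:3 canvas into 2160×1728 spans the width: 2160.00 × 1296.00 (×0.4505 from 4795×2877).
The video scales with it: height 2591.89 × 0.4505 ≈ 1167.57.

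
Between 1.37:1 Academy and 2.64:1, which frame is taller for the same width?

1.37:1 Academy

1.37 and 2.64; 2.64 > 1.37. The smaller width-to-height ratio is the taller frame.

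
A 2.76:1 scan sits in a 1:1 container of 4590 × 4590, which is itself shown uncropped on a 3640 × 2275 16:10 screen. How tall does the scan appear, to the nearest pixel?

First fit — 2.76:1 into 4590×4590 spans the width: 4590.00 × 1663.04.
The 1:1 canvas is height-limited in 3640×2275, giving 2275.00 × 2275.00; scale factor 0.4956.
So the scan's height is 1663.04 × 0.4956 ≈ 824.28.

824 px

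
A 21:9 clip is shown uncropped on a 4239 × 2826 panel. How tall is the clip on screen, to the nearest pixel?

1817 px

21:9 (2.333) > 3:2 (1.500), so the clip fills the width.
Content height = 4239 × 9/21 ≈ 1816.71 px.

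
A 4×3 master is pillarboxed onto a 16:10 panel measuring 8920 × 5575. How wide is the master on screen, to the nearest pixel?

Since 1.333 < 1.600, the master is height-limited.
The master is 5575 × 4/3 ≈ 7433.33 px wide.

7433 px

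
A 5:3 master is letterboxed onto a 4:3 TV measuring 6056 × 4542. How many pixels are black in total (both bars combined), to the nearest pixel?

5:3 (1.667) > 4:3 (1.333), so the master fills the width.
Content height = 6056 × 3/5 ≈ 3633.6000 px.
Black = 4542 − 3633.6000 = 908.4000 px.
Bar area = 908.4000 × 6056 ≈ 5501270 px.

5501270 pixels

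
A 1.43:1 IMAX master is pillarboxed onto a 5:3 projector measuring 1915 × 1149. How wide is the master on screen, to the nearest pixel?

1643 px

Since 1.430 < 1.667, the master is height-limited.
That makes the image 1643.07 px wide (1149 × 1.430).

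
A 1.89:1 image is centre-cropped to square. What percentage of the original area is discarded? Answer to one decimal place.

square is narrower than 1.89:1, so the crop keeps the full height and trims the width.
Area ratio = (1.000)/(1.890) = 52.91%; the remaining 47.09% is cropped out.

47.1%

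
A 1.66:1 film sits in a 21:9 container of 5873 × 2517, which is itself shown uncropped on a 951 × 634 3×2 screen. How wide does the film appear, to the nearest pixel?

677 px

1.66:1 in 5873×2517: fills the height, so the film is 4178.22 × 2517.00.
21:9 in 951×634: fills the width, so the intermediate becomes 951.00 × 407.57 — a scale of ×0.1619.
Applying the same ×0.1619: 4178.22 → 676.57.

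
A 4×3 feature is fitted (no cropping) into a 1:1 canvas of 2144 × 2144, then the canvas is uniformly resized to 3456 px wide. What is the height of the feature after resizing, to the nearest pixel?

2592 px

Fitted into 2144×2144, the feature spans the width; its height is 2144 × 3/4 ≈ 1608.00 px.
Scaling 2144 → 3456 is ×1.6119, so the height becomes 1608.00 × 1.6119 ≈ 2592.00 px.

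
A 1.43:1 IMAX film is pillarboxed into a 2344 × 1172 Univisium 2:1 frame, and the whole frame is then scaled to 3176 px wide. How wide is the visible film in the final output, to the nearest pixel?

Fitted into 2344×1172, the film spans the height; its width is 1172 × 1.430 ≈ 1675.96 px.
Scaling 2344 → 3176 is ×1.3549, so the width becomes 1675.96 × 1.3549 ≈ 2270.84 px.

2271 px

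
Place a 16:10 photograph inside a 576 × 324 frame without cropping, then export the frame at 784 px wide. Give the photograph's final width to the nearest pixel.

706 px

At 576×324 the photograph is height-limited, so width = 324 × 16/10 ≈ 518.40 px.
The frame scales by 784/576 = 1.3611; 518.40 × 1.3611 ≈ 705.60 px.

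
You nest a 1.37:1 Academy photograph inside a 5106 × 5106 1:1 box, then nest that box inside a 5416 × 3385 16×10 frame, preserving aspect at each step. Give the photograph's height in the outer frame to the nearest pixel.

Inside the 5106×5106 canvas the photograph is width-limited at 5106.00 × 3727.01.
1:1 in 5416×3385: fills the height, so the intermediate becomes 3385.00 × 3385.00 — a scale of ×0.6629.
So the photograph's height is 3727.01 × 0.6629 ≈ 2470.80.

2471 px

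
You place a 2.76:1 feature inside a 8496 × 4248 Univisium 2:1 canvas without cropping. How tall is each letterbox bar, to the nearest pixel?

585 px

2.76:1 (2.760) > Univisium 2:1 (2.000), so the feature fills the width.
Content height = 8496 / 2.760 ≈ 3078.26 px.
4248 − 3078.26 = 1169.74 px of bars (584.87 each).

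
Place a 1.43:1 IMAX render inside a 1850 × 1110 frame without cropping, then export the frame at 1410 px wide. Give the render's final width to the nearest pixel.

1210 px

In the 1850×1110 frame the render fills the height: width = 1110 × 1.430 ≈ 1587.30 px.
Scaling 1850 → 1410 is ×0.7622, so the width becomes 1587.30 × 0.7622 ≈ 1209.78 px.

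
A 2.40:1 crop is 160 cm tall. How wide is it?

At 2.40:1, 160 × 2.400 ≈ 384.

384 cm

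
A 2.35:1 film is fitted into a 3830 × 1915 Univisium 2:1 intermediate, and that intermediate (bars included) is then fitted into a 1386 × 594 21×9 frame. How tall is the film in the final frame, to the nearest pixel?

Inside the 3830×1915 canvas the film is width-limited at 3830.00 × 1629.79.
Univisium 2:1 in 1386×594: fills the height, so the intermediate becomes 1188.00 × 594.00 — a scale of ×0.3102.
So the film's height is 1629.79 × 0.3102 ≈ 505.53.

506 px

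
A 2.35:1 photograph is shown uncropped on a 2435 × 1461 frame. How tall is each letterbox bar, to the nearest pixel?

212 px

2.35:1 (2.350) > 5:3 (1.667), so the photograph fills the width.
That makes the image 1036.17 px tall (2435 / 2.350).
Leftover height: 1461 − 1036.17 = 424.83 px → 212.41 each side.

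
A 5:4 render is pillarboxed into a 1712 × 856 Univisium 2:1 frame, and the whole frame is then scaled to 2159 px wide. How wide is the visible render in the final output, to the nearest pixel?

1349 px

At 1712×856 the render is height-limited, so width = 856 × 5/4 ≈ 1070.00 px.
Resizing to 2159 px wide multiplies everything by 1.2611: 1070.00 → 1349.38 px.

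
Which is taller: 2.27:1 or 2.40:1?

2.27:1

2.27 and 2.4; 2.4 > 2.27. The smaller width-to-height ratio is the taller frame.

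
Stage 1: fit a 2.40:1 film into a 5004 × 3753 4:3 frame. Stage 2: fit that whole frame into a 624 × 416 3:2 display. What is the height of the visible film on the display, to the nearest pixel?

231 px

First fit — 2.40:1 into 5004×3753 spans the width: 5004.00 × 2085.00.
Second fit — the 4:3 canvas into 624×416 spans the height: 554.67 × 416.00 (×0.1108 from 5004×3753).
Applying the same ×0.1108: 2085.00 → 231.11.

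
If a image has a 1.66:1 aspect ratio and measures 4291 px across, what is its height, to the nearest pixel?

At 1.66:1, 4291 / 1.660 ≈ 2584.94.

2585 px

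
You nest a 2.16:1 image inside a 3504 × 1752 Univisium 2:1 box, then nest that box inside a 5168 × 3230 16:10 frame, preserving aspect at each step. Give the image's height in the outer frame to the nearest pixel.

2393 px

2.16:1 in 3504×1752: fills the width, so the image is 3504.00 × 1622.22.
Univisium 2:1 in 5168×3230: fills the width, so the intermediate becomes 5168.00 × 2584.00 — a scale of ×1.4749.
The image scales with it: height 1622.22 × 1.4749 ≈ 2392.59.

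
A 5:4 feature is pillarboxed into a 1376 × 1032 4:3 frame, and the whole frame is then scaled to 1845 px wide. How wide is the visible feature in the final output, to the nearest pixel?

1730 px

In the 1376×1032 frame the feature fills the height: width = 1032 × 5/4 ≈ 1290.00 px.
The frame scales by 1845/1376 = 1.3408; 1290.00 × 1.3408 ≈ 1729.69 px.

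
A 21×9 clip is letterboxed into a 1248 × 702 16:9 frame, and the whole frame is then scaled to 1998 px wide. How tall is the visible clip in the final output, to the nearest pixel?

At 1248×702 the clip is width-limited, so height = 1248 × 9/21 ≈ 534.86 px.
Scaling 1248 → 1998 is ×1.6010, so the height becomes 534.86 × 1.6010 ≈ 856.29 px.

856 px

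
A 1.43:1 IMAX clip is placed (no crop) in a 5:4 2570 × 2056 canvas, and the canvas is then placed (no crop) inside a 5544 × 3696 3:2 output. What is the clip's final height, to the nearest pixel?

1.43:1 IMAX in 2570×2056: fills the width, so the clip is 2570.00 × 1797.20.
The 5:4 canvas is height-limited in 5544×3696, giving 4620.00 × 3696.00; scale factor 1.7977.
So the clip's height is 1797.20 × 1.7977 ≈ 3230.77.

3231 px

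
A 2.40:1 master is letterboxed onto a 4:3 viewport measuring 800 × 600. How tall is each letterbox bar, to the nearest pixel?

133 px

Since 2.400 > 1.333, the master is width-limited.
Content height = 800 / 2.400 ≈ 333.33 px.
Black = 600 − 333.33 = 266.67 px, or 133.33 per bar.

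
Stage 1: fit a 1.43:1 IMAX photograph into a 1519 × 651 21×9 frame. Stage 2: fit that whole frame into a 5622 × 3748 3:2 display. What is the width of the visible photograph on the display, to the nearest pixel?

Inside the 1519×651 canvas the photograph is height-limited at 930.93 × 651.00.
The 21×9 canvas is width-limited in 5622×3748, giving 5622.00 × 2409.43; scale factor 3.7011.
The photograph scales with it: width 930.93 × 3.7011 ≈ 3445.48.

3445 px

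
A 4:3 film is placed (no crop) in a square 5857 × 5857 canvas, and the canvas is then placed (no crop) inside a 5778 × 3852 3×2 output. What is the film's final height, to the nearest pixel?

4:3 in 5857×5857: fills the width, so the film is 5857.00 × 4392.75.
Second fit — the square canvas into 5778×3852 spans the height: 3852.00 × 3852.00 (×0.6577 from 5857×5857).
Applying the same ×0.6577: 4392.75 → 2889.00.

2889 px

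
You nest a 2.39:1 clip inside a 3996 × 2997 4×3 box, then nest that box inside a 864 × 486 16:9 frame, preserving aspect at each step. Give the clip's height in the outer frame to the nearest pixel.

Inside the 3996×2997 canvas the clip is width-limited at 3996.00 × 1671.97.
Second fit — the 4×3 canvas into 864×486 spans the height: 648.00 × 486.00 (×0.1622 from 3996×2997).
The clip scales with it: height 1671.97 × 0.1622 ≈ 271.13.

271 px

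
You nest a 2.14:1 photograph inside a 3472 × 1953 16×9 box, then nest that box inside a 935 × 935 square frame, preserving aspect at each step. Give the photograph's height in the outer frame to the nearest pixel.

437 px

2.14:1 in 3472×1953: fills the width, so the photograph is 3472.00 × 1622.43.
The 16×9 canvas is width-limited in 935×935, giving 935.00 × 525.94; scale factor 0.2693.
So the photograph's height is 1622.43 × 0.2693 ≈ 436.92.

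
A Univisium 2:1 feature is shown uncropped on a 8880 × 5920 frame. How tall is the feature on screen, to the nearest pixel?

4440 px

Since 2.000 > 1.500, the feature is width-limited.
Content height = 8880 × 1/2 ≈ 4440.00 px.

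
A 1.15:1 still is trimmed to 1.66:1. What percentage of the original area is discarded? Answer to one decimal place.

30.7%

Going from 1.15:1 to 1.66:1 means cutting height while keeping width.
(1.150)/(1.660) ≈ 0.693 of the area survives, leaving 30.72% discarded.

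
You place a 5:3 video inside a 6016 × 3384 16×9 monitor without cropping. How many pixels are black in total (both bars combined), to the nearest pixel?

Since 1.667 < 1.778, the video is height-limited.
Content width = 3384 × 5/3 ≈ 5640.0000 px.
6016 − 5640.0000 = 376.0000 px of bars.
Across the 3384-px span: 376.0000 × 3384 ≈ 1272384 px.

1272384 pixels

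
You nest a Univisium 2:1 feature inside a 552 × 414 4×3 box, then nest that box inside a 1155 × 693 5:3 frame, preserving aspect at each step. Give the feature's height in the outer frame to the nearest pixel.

Inside the 552×414 canvas the feature is width-limited at 552.00 × 276.00.
Second fit — the 4×3 canvas into 1155×693 spans the height: 924.00 × 693.00 (×1.6739 from 552×414).
The feature scales with it: height 276.00 × 1.6739 ≈ 462.00.

462 px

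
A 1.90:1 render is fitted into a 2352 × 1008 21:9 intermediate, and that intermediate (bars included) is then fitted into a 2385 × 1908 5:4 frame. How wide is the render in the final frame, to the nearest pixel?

1942 px

First fit — 1.90:1 into 2352×1008 spans the height: 1915.20 × 1008.00.
21:9 in 2385×1908: fills the width, so the intermediate becomes 2385.00 × 1022.14 — a scale of ×1.0140.
Applying the same ×1.0140: 1915.20 → 1942.07.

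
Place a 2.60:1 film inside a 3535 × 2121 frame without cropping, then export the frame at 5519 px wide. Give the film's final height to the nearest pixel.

At 3535×2121 the film is width-limited, so height = 3535 / 2.600 ≈ 1359.62 px.
The frame scales by 5519/3535 = 1.5612; 1359.62 × 1.5612 ≈ 2122.69 px.

2123 px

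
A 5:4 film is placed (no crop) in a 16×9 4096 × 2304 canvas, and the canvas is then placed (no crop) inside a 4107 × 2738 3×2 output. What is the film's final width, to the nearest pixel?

5:4 in 4096×2304: fills the height, so the film is 2880.00 × 2304.00.
The 16×9 canvas is width-limited in 4107×2738, giving 4107.00 × 2310.19; scale factor 1.0027.
The film scales with it: width 2880.00 × 1.0027 ≈ 2887.73.

2888 px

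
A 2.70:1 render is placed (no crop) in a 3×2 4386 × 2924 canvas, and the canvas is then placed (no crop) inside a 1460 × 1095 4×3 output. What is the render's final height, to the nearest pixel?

First fit — 2.70:1 into 4386×2924 spans the width: 4386.00 × 1624.44.
The 3×2 canvas is width-limited in 1460×1095, giving 1460.00 × 973.33; scale factor 0.3329.
The render scales with it: height 1624.44 × 0.3329 ≈ 540.74.

541 px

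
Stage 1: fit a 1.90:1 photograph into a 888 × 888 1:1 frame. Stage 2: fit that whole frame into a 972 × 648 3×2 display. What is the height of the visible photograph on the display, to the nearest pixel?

341 px

1.90:1 in 888×888: fills the width, so the photograph is 888.00 × 467.37.
Second fit — the 1:1 canvas into 972×648 spans the height: 648.00 × 648.00 (×0.7297 from 888×888).
Applying the same ×0.7297: 467.37 → 341.05.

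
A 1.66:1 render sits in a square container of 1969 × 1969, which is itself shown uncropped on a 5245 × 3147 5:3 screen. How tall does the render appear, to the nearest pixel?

1896 px

First fit — 1.66:1 into 1969×1969 spans the width: 1969.00 × 1186.14.
Second fit — the square canvas into 5245×3147 spans the height: 3147.00 × 3147.00 (×1.5983 from 1969×1969).
So the render's height is 1186.14 × 1.5983 ≈ 1895.78.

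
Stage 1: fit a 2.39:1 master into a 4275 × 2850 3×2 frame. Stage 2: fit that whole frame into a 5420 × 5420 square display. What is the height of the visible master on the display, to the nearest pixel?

Inside the 4275×2850 canvas the master is width-limited at 4275.00 × 1788.70.
3×2 in 5420×5420: fills the width, so the intermediate becomes 5420.00 × 3613.33 — a scale of ×1.2678.
The master scales with it: height 1788.70 × 1.2678 ≈ 2267.78.

2268 px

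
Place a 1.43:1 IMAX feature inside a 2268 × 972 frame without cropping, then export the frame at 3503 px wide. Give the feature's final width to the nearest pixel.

2147 px

Fitted into 2268×972, the feature spans the height; its width is 972 × 1.430 ≈ 1389.96 px.
Resizing to 3503 px wide multiplies everything by 1.5445: 1389.96 → 2146.84 px.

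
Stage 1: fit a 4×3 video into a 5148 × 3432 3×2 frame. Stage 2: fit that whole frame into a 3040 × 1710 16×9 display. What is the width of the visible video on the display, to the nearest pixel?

2280 px

Inside the 5148×3432 canvas the video is height-limited at 4576.00 × 3432.00.
The 3×2 canvas is height-limited in 3040×1710, giving 2565.00 × 1710.00; scale factor 0.4983.
Applying the same ×0.4983: 4576.00 → 2280.00.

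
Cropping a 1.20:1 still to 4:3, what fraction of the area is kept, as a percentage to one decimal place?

90.0%

Going from 1.20:1 to 4:3 means cutting height while keeping width.
Fraction kept = (1.200)/(1.333) ≈ 90.00%.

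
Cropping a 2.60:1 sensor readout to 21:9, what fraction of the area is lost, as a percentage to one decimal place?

10.3%

21:9 is narrower than 2.60:1, so the crop keeps the full height and trims the width.
Area ratio = (2.333)/(2.600) = 89.74%; the remaining 10.26% is cropped out.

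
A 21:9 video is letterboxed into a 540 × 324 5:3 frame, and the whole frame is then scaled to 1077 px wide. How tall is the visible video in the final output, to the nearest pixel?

462 px

Fitted into 540×324, the video spans the width; its height is 540 × 9/21 ≈ 231.43 px.
Resizing to 1077 px wide multiplies everything by 1.9944: 231.43 → 461.57 px.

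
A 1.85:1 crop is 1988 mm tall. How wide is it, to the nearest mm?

3678 mm

Width = 1988 × 1.850 = 3677.80.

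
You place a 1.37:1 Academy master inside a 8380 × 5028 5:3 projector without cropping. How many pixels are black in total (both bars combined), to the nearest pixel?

1.37:1 Academy is narrower than 5:3, so it spans the full height.
The master is 5028 × 1.370 ≈ 6888.3600 px wide.
8380 − 6888.3600 = 1491.6400 px of bars.
Bar area = 1491.6400 × 5028 ≈ 7499966 px.

7499966 pixels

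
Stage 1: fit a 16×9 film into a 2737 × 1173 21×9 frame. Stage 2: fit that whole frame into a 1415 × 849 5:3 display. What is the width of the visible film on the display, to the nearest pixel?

1078 px

16×9 in 2737×1173: fills the height, so the film is 2085.33 × 1173.00.
Second fit — the 21×9 canvas into 1415×849 spans the width: 1415.00 × 606.43 (×0.5170 from 2737×1173).
Applying the same ×0.5170: 2085.33 → 1078.10.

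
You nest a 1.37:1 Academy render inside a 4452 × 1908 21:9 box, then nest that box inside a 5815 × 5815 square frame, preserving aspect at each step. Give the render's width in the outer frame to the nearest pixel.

3414 px

1.37:1 Academy in 4452×1908: fills the height, so the render is 2613.96 × 1908.00.
21:9 in 5815×5815: fills the width, so the intermediate becomes 5815.00 × 2492.14 — a scale of ×1.3062.
The render scales with it: width 2613.96 × 1.3062 ≈ 3414.24.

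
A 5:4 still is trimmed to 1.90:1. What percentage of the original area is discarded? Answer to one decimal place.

34.2%

Going from 5:4 to 1.90:1 means cutting height while keeping width.
(1.250)/(1.900) ≈ 0.658 of the area survives, leaving 34.21% discarded.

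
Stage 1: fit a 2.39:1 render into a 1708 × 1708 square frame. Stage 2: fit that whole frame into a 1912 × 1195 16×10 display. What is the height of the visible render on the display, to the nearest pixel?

Inside the 1708×1708 canvas the render is width-limited at 1708.00 × 714.64.
The square canvas is height-limited in 1912×1195, giving 1195.00 × 1195.00; scale factor 0.6996.
So the render's height is 714.64 × 0.6996 ≈ 500.00.

500 px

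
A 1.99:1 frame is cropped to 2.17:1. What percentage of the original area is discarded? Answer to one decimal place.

8.3%

The width stays; only height is cut (since 2.17:1 is wider than 1.99:1).
Area ratio = (1.990)/(2.170) = 91.71%; the remaining 8.29% is cropped out.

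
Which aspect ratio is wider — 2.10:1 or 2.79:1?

2.1 and 2.79; 2.79 > 2.1.

2.79:1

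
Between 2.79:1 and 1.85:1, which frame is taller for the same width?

2.79 and 1.85; 2.79 > 1.85. The smaller width-to-height ratio is the taller frame.

1.85:1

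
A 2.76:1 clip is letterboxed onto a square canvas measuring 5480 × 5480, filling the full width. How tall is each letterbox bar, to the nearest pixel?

Content height = 5480 / 2.760 ≈ 1985.51 px.
5480 − 1985.51 = 3494.49 px of bars (1747.25 each).

1747 px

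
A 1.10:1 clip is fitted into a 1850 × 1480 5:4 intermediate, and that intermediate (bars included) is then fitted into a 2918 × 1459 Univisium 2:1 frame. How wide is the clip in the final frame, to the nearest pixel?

1605 px

First fit — 1.10:1 into 1850×1480 spans the height: 1628.00 × 1480.00.
Second fit — the 5:4 canvas into 2918×1459 spans the height: 1823.75 × 1459.00 (×0.9858 from 1850×1480).
Applying the same ×0.9858: 1628.00 → 1604.90.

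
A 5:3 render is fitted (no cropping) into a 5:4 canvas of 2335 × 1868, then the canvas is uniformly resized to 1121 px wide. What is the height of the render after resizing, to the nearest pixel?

673 px

In the 2335×1868 frame the render fills the width: height = 2335 × 3/5 ≈ 1401.00 px.
Scaling 2335 → 1121 is ×0.4801, so the height becomes 1401.00 × 0.4801 ≈ 672.60 px.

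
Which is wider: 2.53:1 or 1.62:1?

2.53 and 1.62; 2.53 > 1.62.

2.53:1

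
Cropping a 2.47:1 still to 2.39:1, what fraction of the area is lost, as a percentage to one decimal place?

3.2%

Going from 2.47:1 to 2.39:1 means cutting width while keeping height.
Area ratio = (2.390)/(2.470) = 96.76%; the remaining 3.24% is cropped out.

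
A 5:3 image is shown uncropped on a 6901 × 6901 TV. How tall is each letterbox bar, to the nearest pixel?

1380 px

5:3 is wider than 1:1, so it spans the full width.
The image is 6901 × 3/5 ≈ 4140.60 px tall.
6901 − 4140.60 = 2760.40 px of bars (1380.20 each).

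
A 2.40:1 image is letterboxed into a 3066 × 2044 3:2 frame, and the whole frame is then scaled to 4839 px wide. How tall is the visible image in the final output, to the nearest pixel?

2016 px

In the 3066×2044 frame the image fills the width: height = 3066 / 2.400 ≈ 1277.50 px.
The frame scales by 4839/3066 = 1.5783; 1277.50 × 1.5783 ≈ 2016.25 px.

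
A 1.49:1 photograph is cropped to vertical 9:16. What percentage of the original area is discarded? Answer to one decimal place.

The height stays; only width is cut (since vertical 9:16 is narrower than 1.49:1).
Fraction kept = (0.562)/(1.490) ≈ 37.75%, so 62.25% is lost.

62.2%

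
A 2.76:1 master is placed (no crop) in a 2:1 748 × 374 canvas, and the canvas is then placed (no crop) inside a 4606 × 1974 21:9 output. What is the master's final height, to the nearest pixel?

1430 px

2.76:1 in 748×374: fills the width, so the master is 748.00 × 271.01.
2:1 in 4606×1974: fills the height, so the intermediate becomes 3948.00 × 1974.00 — a scale of ×5.2781.
The master scales with it: height 271.01 × 5.2781 ≈ 1430.43.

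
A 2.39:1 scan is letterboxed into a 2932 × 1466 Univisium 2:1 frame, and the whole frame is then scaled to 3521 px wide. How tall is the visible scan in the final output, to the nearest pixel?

1473 px

Fitted into 2932×1466, the scan spans the width; its height is 2932 / 2.390 ≈ 1226.78 px.
Scaling 2932 → 3521 is ×1.2009, so the height becomes 1226.78 × 1.2009 ≈ 1473.22 px.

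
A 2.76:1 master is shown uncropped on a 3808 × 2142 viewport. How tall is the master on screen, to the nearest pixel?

2.76:1 is wider than 16×9, so it spans the full width.
The master is 3808 / 2.760 ≈ 1379.71 px tall.

1380 px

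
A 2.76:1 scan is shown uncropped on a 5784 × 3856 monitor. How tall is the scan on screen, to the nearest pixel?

2096 px

2.76:1 (2.760) > 3:2 (1.500), so the scan fills the width.
The scan is 5784 / 2.760 ≈ 2095.65 px tall.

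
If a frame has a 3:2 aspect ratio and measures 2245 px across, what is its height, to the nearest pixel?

2245 / 3 × 2 = 1496.67.

1497 px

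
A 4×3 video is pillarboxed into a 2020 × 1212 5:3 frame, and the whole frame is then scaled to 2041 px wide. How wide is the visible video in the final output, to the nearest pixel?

1633 px

Fitted into 2020×1212, the video spans the height; its width is 1212 × 4/3 ≈ 1616.00 px.
The frame scales by 2041/2020 = 1.0104; 1616.00 × 1.0104 ≈ 1632.80 px.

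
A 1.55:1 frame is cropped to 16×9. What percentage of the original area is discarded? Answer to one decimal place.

12.8%

16×9 is wider than 1.55:1, so the crop keeps the full width and trims the height.
Fraction kept = (1.550)/(1.778) ≈ 87.19%, so 12.81% is lost.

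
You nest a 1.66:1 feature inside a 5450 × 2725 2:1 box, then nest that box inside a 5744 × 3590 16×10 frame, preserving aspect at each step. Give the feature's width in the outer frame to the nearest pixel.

1.66:1 in 5450×2725: fills the height, so the feature is 4523.50 × 2725.00.
2:1 in 5744×3590: fills the width, so the intermediate becomes 5744.00 × 2872.00 — a scale of ×1.0539.
The feature scales with it: width 4523.50 × 1.0539 ≈ 4767.52.

4768 px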